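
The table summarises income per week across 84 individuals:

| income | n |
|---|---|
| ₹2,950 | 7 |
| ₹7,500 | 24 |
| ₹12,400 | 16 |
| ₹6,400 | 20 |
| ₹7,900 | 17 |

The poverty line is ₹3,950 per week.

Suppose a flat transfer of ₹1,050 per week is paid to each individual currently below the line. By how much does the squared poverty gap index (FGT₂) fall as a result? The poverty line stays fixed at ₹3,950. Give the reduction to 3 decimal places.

0.005

Before: below the line — 7×₹2,950; squared poverty gap index (FGT₂) = 0.00534.
After the ₹1,050 transfer: below the line — none; squared poverty gap index (FGT₂) = 0.00000.
Reduction = 0.00534 − 0.00000 = 0.005.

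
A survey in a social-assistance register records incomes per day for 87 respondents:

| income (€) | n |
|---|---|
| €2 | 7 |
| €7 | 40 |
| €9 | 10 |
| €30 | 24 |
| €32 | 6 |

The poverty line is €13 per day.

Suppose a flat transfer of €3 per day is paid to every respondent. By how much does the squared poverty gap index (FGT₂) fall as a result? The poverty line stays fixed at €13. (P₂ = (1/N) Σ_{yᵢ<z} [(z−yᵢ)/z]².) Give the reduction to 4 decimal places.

Before: below the line — 7×€2, 40×€7, 10×€9; squared poverty gap index (FGT₂) = 0.166429.
After the €3 transfer: below the line — 7×€5, 40×€10, 10×€12; squared poverty gap index (FGT₂) = 0.055635.
Reduction = 0.166429 − 0.055635 = 0.1108.

0.1108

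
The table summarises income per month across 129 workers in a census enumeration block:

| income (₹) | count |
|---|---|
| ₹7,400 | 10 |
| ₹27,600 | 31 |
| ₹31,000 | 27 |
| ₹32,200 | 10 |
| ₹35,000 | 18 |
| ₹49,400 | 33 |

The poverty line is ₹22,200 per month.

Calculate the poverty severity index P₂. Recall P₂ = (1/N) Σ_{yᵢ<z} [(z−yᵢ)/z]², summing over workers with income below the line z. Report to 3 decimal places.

0.034

Poor units: 10×₹7,400 (q = 10 of N = 129).
Shortfall ratios: (22200−7400)/22200 = 0.6667 (×10).
Squared: 0.4444 (×10).
Sum = 4.444444; P₂ = 4.444444 / 129 = 0.034.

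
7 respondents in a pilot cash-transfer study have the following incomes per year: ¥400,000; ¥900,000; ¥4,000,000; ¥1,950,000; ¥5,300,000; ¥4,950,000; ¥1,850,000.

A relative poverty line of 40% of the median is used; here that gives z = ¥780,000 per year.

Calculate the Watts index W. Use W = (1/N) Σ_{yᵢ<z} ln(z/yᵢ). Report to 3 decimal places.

Below z: ¥400,000 (q = 1 of N = 7).
Log gaps: ln(780000/400000) = 0.6678.
W = 0.667829 / 7 = 0.095.

0.095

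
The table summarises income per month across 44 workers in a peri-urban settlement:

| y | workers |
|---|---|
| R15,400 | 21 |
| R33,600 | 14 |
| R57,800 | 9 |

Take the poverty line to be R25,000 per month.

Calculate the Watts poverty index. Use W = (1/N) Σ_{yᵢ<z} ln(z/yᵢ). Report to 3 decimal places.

Incomes under z: 21×R15,400 (q = 21 of N = 44).
Log shortfalls: ln(25000/15400) = 0.4845 (×21).
W = 10.174675 / 44 = 0.231.

0.231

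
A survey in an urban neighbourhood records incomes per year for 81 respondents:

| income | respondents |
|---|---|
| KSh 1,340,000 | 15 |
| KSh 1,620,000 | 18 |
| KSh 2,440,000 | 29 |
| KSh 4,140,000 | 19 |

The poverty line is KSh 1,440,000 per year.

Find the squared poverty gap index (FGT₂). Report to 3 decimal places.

Poor units: 15×KSh 1,340,000 (q = 15 of N = 81).
Shortfall ratios: (1440000−1340000)/1440000 = 0.0694 (×15).
Squared: 0.0048 (×15).
Sum = 0.072338; P₂ = 0.072338 / 81 = 0.001.

0.001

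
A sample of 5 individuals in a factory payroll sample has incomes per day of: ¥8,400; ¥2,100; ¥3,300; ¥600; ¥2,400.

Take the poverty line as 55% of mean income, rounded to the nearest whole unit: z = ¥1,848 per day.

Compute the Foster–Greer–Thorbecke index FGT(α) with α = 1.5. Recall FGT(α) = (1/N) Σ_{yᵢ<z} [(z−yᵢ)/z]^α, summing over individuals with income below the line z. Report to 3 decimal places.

0.111

Incomes under z: ¥600 (q = 1 of N = 5).
Shortfall ratios: (1848−600)/1848 = 0.6753.
Raised to α = 1.5: 0.55497.
Sum = 0.554969; FGT(1.5) = 0.554969 / 5 = 0.111.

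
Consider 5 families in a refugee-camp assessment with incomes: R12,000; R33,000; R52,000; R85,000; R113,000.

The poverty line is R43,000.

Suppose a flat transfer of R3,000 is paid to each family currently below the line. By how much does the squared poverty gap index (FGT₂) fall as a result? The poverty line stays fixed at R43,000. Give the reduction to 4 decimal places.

0.0247

Before: below the line — R12,000, R33,000; squared poverty gap index (FGT₂) = 0.114765.
After the R3,000 transfer: below the line — R15,000, R36,000; squared poverty gap index (FGT₂) = 0.090103.
Reduction = 0.114765 − 0.090103 = 0.0247.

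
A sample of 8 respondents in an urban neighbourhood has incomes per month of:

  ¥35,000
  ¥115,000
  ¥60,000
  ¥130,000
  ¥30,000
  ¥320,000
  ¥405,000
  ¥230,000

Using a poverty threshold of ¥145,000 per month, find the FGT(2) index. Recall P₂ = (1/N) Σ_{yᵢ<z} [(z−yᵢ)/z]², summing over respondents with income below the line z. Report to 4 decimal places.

Poor units: ¥30,000, ¥35,000, ¥60,000, ¥115,000, ¥130,000 (q = 5 of N = 8).
Shortfall ratios: (145000−30000)/145000 = 0.7931; (145000−35000)/145000 = 0.7586; (145000−60000)/145000 = 0.5862; (145000−115000)/145000 = 0.2069; (145000−130000)/145000 = 0.1034.
Squared: 0.6290; 0.5755; 0.3436; 0.0428; 0.0107.
Sum = 1.601665; P₂ = 1.601665 / 8 = 0.2002.

0.2002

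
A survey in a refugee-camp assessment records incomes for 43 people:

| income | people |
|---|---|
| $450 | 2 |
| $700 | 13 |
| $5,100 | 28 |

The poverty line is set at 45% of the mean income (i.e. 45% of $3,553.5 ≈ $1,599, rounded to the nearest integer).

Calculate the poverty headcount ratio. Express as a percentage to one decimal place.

34.9%

15 of the 43 people have income below $1,599.
H = 15/43 = 34.9%.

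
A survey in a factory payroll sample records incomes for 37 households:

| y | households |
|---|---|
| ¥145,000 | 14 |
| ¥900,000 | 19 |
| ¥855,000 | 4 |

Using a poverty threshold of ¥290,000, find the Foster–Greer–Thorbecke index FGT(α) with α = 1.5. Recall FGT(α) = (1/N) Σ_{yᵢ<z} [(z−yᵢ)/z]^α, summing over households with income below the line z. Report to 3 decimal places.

Incomes under z: 14×¥145,000 (q = 14 of N = 37).
Relative gaps: (290000−145000)/290000 = 0.5000 (×14).
Raised to α = 1.5: 0.35355 (×14).
Sum = 4.949747; FGT(1.5) = 4.949747 / 37 = 0.134.

0.134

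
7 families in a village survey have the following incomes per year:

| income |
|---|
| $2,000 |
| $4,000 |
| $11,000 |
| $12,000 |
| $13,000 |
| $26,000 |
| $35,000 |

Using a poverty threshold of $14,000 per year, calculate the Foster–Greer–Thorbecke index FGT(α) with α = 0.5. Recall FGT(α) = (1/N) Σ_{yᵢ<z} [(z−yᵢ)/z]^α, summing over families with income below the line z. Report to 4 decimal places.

Incomes under z: $2,000, $4,000, $11,000, $12,000, $13,000 (q = 5 of N = 7).
Normalized shortfalls: (14000−2000)/14000 = 0.8571; (14000−4000)/14000 = 0.7143; (14000−11000)/14000 = 0.2143; (14000−12000)/14000 = 0.1429; (14000−13000)/14000 = 0.0714.
Raised to α = 0.5: 0.92582; 0.84515; 0.46291; 0.37796; 0.26726.
Sum = 2.879110; FGT(0.5) = 2.879110 / 7 = 0.4113.

0.4113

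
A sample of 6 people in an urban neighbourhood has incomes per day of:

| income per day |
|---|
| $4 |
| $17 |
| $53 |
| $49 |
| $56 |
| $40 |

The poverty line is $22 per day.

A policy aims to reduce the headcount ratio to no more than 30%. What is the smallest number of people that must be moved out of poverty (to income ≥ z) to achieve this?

Currently q = 2 of N = 6 are below the line (H = 0.333).
A headcount ratio of at most 30% allows at most ⌊0.30 × 6⌋ = 1 poor people.
So at least 2 − 1 = 1 must be lifted.

1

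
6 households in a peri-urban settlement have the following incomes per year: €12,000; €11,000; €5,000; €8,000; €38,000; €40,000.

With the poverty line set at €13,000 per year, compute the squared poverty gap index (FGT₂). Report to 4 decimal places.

Poor units: €5,000, €8,000, €11,000, €12,000 (q = 4 of N = 6).
Relative gaps: (13000−5000)/13000 = 0.6154; (13000−8000)/13000 = 0.3846; (13000−11000)/13000 = 0.1538; (13000−12000)/13000 = 0.0769.
Squared: 0.3787; 0.1479; 0.0237; 0.0059.
Sum = 0.556213; P₂ = 0.556213 / 6 = 0.0927.

0.0927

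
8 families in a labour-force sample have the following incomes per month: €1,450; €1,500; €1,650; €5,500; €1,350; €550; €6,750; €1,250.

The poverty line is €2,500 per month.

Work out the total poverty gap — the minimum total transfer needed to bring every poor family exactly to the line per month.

€7,250

Below the line: €550, €1,250, €1,350, €1,450, €1,500, €1,650 (q = 6 of N = 8).
Individual gaps: 2500−550 = 1950; 2500−1250 = 1250; 2500−1350 = 1150; 2500−1450 = 1050; 2500−1500 = 1000; 2500−1650 = 850.
Aggregate gap = €7,250.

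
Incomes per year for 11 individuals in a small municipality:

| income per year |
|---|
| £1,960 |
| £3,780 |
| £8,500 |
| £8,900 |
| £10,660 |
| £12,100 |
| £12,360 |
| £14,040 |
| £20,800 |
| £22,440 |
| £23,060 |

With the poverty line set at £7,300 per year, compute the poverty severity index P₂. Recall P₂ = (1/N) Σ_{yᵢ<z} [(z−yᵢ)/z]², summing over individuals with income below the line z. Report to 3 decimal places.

Below the line: £1,960, £3,780 (q = 2 of N = 11).
Gap ratios (z−y)/z: (7300−1960)/7300 = 0.7315; (7300−3780)/7300 = 0.4822.
Squared: 0.5351; 0.2325.
Sum = 0.767611; P₂ = 0.767611 / 11 = 0.070.

0.070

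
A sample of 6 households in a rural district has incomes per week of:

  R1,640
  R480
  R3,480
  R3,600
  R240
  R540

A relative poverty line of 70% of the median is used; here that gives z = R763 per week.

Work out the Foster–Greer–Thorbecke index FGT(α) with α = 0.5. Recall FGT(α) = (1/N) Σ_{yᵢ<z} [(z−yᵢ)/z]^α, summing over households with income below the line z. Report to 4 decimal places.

0.3296

Incomes under z: R240, R480, R540 (q = 3 of N = 6).
Gap ratios (z−y)/z: (763−240)/763 = 0.6855; (763−480)/763 = 0.3709; (763−540)/763 = 0.2923.
Raised to α = 0.5: 0.82792; 0.60902; 0.54062.
Sum = 1.977557; FGT(0.5) = 1.977557 / 6 = 0.3296.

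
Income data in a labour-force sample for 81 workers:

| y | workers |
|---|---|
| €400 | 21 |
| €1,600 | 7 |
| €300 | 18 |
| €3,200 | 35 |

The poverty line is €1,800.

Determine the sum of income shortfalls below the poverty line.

Below z: 18×€300, 21×€400, 7×€1,600 (q = 46 of N = 81).
Individual gaps: 18×(1800−300) = 27000; 21×(1800−400) = 29400; 7×(1800−1600) = 1400.
Aggregate gap = €57,800.

€57,800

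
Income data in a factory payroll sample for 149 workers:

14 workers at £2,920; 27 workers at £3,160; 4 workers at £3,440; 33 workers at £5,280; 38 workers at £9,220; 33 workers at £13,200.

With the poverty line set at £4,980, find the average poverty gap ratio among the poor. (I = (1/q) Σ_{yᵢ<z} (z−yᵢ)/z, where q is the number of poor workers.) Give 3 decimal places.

Below z: 14×£2,920, 27×£3,160, 4×£3,440 (q = 45 of N = 149).
Relative gaps: 0.4137 (×14), 0.3655 (×27), 0.3092 (×4); sum = 16.895582.
The income-gap ratio divides by q (the poor only): 16.895582 / 45 = 0.375.

0.375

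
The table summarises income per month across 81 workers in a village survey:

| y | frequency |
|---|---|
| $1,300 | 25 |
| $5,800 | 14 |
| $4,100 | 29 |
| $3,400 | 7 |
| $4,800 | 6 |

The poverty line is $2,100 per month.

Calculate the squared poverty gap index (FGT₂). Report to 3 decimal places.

Below z: 25×$1,300 (q = 25 of N = 81).
Gap ratios (z−y)/z: (2100−1300)/2100 = 0.3810 (×25).
Squared: 0.1451 (×25).
Sum = 3.628118; P₂ = 3.628118 / 81 = 0.045.

0.045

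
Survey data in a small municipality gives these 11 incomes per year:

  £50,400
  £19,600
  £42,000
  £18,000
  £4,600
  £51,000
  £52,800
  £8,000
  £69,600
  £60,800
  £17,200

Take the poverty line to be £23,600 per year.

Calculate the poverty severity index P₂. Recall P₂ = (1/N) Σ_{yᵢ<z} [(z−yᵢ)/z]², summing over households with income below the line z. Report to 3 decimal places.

0.113

Below z: £4,600, £8,000, £17,200, £18,000, £19,600 (q = 5 of N = 11).
Gap ratios (z−y)/z: (23600−4600)/23600 = 0.8051; (23600−8000)/23600 = 0.6610; (23600−17200)/23600 = 0.2712; (23600−18000)/23600 = 0.2373; (23600−19600)/23600 = 0.1695.
Squared: 0.6482; 0.4369; 0.0735; 0.0563; 0.0287.
Sum = 1.243680; P₂ = 1.243680 / 11 = 0.113.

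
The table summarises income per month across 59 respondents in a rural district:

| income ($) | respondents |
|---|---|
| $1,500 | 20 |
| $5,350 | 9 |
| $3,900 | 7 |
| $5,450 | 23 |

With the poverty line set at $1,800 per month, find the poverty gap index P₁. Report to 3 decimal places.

Below the line: 20×$1,500 (q = 20 of N = 59).
Shortfall ratios: (1800−1500)/1800 = 0.1667 (×20).
Sum of shortfalls = 3.333333; P₁ averages over all N: 3.333333 / 59 = 0.056.

0.056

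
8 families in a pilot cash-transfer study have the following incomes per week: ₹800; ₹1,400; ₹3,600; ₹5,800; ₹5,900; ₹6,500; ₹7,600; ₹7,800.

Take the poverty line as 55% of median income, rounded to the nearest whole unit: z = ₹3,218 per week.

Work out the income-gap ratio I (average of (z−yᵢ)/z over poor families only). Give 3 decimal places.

Poor units: ₹800, ₹1,400 (q = 2 of N = 8).
Shortfall ratios (z−y)/z: 0.7514, 0.5649; sum = 1.316346.
I averages over the q = 2 poor units only: 1.316346 / 2 = 0.658.

0.658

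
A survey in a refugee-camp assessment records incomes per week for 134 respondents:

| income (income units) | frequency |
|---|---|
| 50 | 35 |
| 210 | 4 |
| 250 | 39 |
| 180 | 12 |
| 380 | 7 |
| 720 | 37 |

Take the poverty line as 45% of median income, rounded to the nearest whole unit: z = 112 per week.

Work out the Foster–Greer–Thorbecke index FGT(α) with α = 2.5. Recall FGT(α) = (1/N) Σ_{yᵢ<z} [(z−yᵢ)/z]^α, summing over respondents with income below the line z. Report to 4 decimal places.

0.0596

Below z: 35×50 (q = 35 of N = 134).
Shortfall ratios: (112−50)/112 = 0.5536 (×35).
Raised to α = 2.5: 0.22800 (×35).
Sum = 7.979988; FGT(2.5) = 7.979988 / 134 = 0.0596.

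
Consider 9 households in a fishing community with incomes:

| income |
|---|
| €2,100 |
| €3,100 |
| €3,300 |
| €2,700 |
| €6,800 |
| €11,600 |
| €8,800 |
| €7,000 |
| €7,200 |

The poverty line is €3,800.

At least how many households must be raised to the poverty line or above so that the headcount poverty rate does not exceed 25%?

Currently q = 4 of N = 9 are below the line (H = 0.444).
A headcount ratio of at most 25% allows at most ⌊0.25 × 9⌋ = 2 poor households.
So at least 4 − 2 = 2 must be lifted.

2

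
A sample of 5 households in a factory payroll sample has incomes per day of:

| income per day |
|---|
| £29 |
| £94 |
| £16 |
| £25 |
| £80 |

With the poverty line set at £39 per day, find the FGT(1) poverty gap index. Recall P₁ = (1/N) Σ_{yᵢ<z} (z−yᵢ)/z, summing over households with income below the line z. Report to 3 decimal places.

Below z: £16, £25, £29 (q = 3 of N = 5).
Shortfall ratios: (39−16)/39 = 0.5897; (39−25)/39 = 0.3590; (39−29)/39 = 0.2564.
Sum of shortfalls = 1.205128; P₁ averages over all N: 1.205128 / 5 = 0.241.

0.241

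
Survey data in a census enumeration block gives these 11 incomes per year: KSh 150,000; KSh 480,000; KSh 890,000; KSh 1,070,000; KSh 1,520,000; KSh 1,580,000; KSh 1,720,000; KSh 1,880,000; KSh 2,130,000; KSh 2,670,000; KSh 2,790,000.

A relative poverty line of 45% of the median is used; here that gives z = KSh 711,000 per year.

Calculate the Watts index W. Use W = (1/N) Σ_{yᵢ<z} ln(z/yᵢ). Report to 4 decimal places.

0.1772

Incomes under z: KSh 150,000, KSh 480,000 (q = 2 of N = 11).
Log gaps: ln(711000/150000) = 1.5560; ln(711000/480000) = 0.3929.
W = 1.948923 / 11 = 0.1772.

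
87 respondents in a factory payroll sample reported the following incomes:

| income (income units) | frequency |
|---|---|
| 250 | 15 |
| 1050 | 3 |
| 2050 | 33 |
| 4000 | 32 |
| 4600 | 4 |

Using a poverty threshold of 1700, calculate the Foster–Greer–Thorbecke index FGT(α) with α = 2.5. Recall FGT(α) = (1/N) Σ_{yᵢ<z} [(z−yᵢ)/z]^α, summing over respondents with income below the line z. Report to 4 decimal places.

Below the line: 15×250, 3×1050 (q = 18 of N = 87).
Shortfall ratios: (1700−250)/1700 = 0.8529 (×15); (1700−1050)/1700 = 0.3824 (×3).
Raised to α = 2.5: 0.67189 (×15); 0.09040 (×3).
Sum = 10.349534; FGT(2.5) = 10.349534 / 87 = 0.1190.

0.1190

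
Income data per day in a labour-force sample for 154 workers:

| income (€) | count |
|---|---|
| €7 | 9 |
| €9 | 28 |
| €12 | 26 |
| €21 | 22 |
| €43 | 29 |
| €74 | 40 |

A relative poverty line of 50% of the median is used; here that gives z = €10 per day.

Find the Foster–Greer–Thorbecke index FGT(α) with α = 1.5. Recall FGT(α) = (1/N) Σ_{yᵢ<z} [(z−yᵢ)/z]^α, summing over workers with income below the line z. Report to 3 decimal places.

0.015

Below the line: 9×€7, 28×€9 (q = 37 of N = 154).
Relative gaps: (10−7)/10 = 0.3000 (×9); (10−9)/10 = 0.1000 (×28).
Raised to α = 1.5: 0.16432 (×9); 0.03162 (×28).
Sum = 2.364289; FGT(1.5) = 2.364289 / 154 = 0.015.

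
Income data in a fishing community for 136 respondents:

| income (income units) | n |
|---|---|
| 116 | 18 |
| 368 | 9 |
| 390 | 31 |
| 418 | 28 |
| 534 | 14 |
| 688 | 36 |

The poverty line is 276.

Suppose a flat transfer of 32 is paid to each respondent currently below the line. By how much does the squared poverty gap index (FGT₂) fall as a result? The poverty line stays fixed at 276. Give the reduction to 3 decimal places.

Before: below the line — 18×116; squared poverty gap index (FGT₂) = 0.04448.
After the 32 transfer: below the line — 18×148; squared poverty gap index (FGT₂) = 0.02847.
Reduction = 0.04448 − 0.02847 = 0.016.

0.016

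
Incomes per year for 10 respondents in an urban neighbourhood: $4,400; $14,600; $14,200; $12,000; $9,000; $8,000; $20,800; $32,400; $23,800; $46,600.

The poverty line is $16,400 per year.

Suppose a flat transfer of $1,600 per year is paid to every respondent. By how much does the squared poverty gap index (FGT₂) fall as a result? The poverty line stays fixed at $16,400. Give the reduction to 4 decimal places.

0.0374

Before: below the line — $4,400, $8,000, $9,000, $12,000, $14,200, $14,600; squared poverty gap index (FGT₂) = 0.110336.
After the $1,600 transfer: below the line — $6,000, $9,600, $10,600, $13,600, $15,800, $16,200; squared poverty gap index (FGT₂) = 0.072977.
Reduction = 0.110336 − 0.072977 = 0.0374.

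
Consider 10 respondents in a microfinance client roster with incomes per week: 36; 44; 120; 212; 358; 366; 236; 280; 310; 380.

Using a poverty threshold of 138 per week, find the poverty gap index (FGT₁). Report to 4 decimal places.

Poor units: 36, 44, 120 (q = 3 of N = 10).
Normalized shortfalls: (138−36)/138 = 0.7391; (138−44)/138 = 0.6812; (138−120)/138 = 0.1304.
Sum of shortfalls = 1.550725; P₁ averages over all N: 1.550725 / 10 = 0.1551.

0.1551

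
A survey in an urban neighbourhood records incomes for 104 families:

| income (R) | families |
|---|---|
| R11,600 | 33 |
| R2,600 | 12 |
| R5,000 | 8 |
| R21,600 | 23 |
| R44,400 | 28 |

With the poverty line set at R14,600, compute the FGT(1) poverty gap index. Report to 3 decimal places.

Below z: 12×R2,600, 8×R5,000, 33×R11,600 (q = 53 of N = 104).
Normalized shortfalls: (14600−2600)/14600 = 0.8219 (×12); (14600−5000)/14600 = 0.6575 (×8); (14600−11600)/14600 = 0.2055 (×33).
Σ = 21.904110. Dividing by the full population N = 104 gives P₁ = 0.211.

0.211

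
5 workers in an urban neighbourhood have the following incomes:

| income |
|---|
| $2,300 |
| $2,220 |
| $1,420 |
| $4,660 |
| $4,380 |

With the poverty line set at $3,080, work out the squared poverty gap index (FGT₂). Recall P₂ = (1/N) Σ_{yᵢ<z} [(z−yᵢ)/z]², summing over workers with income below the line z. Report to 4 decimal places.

Incomes under z: $1,420, $2,220, $2,300 (q = 3 of N = 5).
Shortfall ratios: (3080−1420)/3080 = 0.5390; (3080−2220)/3080 = 0.2792; (3080−2300)/3080 = 0.2532.
Squared: 0.2905; 0.0780; 0.0641.
Sum = 0.432577; P₂ = 0.432577 / 5 = 0.0865.

0.0865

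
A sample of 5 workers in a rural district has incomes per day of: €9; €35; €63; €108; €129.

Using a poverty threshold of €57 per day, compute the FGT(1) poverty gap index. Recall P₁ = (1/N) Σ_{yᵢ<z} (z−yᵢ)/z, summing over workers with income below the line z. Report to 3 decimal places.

0.246

Below the line: €9, €35 (q = 2 of N = 5).
Gap ratios (z−y)/z: (57−9)/57 = 0.8421; (57−35)/57 = 0.3860.
Sum of shortfalls = 1.228070; P₁ averages over all N: 1.228070 / 5 = 0.246.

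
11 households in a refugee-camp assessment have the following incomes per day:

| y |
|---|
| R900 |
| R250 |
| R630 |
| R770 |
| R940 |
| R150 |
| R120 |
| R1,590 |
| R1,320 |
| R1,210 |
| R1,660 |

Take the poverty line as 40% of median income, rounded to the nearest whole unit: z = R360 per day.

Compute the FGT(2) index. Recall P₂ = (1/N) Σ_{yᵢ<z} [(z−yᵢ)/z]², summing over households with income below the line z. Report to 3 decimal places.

Incomes under z: R120, R150, R250 (q = 3 of N = 11).
Shortfall ratios: (360−120)/360 = 0.6667; (360−150)/360 = 0.5833; (360−250)/360 = 0.3056.
Squared: 0.4444; 0.3403; 0.0934.
Sum = 0.878086; P₂ = 0.878086 / 11 = 0.080.

0.080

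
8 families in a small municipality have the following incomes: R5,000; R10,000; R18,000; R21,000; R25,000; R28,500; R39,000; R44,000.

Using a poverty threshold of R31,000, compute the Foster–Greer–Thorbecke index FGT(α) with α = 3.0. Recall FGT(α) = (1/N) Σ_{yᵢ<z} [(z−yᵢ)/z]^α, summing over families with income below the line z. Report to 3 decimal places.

Below the line: R5,000, R10,000, R18,000, R21,000, R25,000, R28,500 (q = 6 of N = 8).
Normalized shortfalls: (31000−5000)/31000 = 0.8387; (31000−10000)/31000 = 0.6774; (31000−18000)/31000 = 0.4194; (31000−21000)/31000 = 0.3226; (31000−25000)/31000 = 0.1935; (31000−28500)/31000 = 0.0806.
Raised to α = 3.0: 0.58998; 0.31087; 0.07375; 0.03357; 0.00725; 0.00052.
Sum = 1.015932; FGT(3.0) = 1.015932 / 8 = 0.127.

0.127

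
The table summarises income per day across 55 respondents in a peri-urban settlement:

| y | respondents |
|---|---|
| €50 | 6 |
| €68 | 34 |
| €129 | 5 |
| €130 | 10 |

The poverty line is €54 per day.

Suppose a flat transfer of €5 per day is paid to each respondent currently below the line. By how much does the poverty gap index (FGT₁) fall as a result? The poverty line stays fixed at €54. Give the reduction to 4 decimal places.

Before: below the line — 6×€50; poverty gap index (FGT₁) = 0.008081.
After the €5 transfer: below the line — none; poverty gap index (FGT₁) = 0.000000.
Reduction = 0.008081 − 0.000000 = 0.0081.

0.0081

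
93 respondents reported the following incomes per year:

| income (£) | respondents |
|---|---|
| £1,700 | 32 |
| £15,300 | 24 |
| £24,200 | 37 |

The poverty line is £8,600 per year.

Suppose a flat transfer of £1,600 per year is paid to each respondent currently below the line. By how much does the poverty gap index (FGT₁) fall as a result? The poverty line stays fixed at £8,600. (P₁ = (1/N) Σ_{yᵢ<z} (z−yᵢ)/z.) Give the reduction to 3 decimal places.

0.064

Before: below the line — 32×£1,700; poverty gap index (FGT₁) = 0.27607.
After the £1,600 transfer: below the line — 32×£3,300; poverty gap index (FGT₁) = 0.21205.
Reduction = 0.27607 − 0.21205 = 0.064.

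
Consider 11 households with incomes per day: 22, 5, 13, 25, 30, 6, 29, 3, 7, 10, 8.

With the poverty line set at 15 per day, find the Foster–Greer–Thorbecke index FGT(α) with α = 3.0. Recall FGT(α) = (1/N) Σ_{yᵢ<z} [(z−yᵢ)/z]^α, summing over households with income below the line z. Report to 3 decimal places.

0.120

Incomes under z: 3, 5, 6, 7, 8, 10, 13 (q = 7 of N = 11).
Normalized shortfalls: (15−3)/15 = 0.8000; (15−5)/15 = 0.6667; (15−6)/15 = 0.6000; (15−7)/15 = 0.5333; (15−8)/15 = 0.4667; (15−10)/15 = 0.3333; (15−13)/15 = 0.1333.
Raised to α = 3.0: 0.51200; 0.29630; 0.21600; 0.15170; 0.10163; 0.03704; 0.00237.
Sum = 1.317037; FGT(3.0) = 1.317037 / 11 = 0.120.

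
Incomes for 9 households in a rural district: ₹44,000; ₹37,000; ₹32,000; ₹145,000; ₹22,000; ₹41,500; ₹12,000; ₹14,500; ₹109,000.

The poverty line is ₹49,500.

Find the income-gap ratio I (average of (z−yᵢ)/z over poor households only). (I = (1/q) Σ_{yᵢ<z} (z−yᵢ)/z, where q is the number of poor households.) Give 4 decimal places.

0.4141

Incomes under z: ₹12,000, ₹14,500, ₹22,000, ₹32,000, ₹37,000, ₹41,500, ₹44,000 (q = 7 of N = 9).
Relative gaps: 0.7576, 0.7071, 0.5556, 0.3535, 0.2525, 0.1616, 0.1111; sum = 2.898990.
The income-gap ratio divides by q (the poor only): 2.898990 / 7 = 0.4141.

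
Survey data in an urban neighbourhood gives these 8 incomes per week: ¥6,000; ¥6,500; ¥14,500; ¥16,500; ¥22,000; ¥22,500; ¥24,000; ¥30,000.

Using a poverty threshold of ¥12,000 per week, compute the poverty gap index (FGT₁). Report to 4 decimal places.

0.1198

Poor units: ¥6,000, ¥6,500 (q = 2 of N = 8).
Relative gaps: (12000−6000)/12000 = 0.5000; (12000−6500)/12000 = 0.4583.
Sum of shortfalls = 0.958333; P₁ averages over all N: 0.958333 / 8 = 0.1198.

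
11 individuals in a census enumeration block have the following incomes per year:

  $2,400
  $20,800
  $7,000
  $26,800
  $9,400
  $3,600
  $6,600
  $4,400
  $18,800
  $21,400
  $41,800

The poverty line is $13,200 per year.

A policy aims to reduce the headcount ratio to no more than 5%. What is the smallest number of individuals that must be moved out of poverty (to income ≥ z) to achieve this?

6

6 of the 11 individuals are poor, so H = 6/11 = 0.545.
A headcount ratio of at most 5% allows at most ⌊0.05 × 11⌋ = 0 poor individuals.
So at least 6 − 0 = 6 must be lifted.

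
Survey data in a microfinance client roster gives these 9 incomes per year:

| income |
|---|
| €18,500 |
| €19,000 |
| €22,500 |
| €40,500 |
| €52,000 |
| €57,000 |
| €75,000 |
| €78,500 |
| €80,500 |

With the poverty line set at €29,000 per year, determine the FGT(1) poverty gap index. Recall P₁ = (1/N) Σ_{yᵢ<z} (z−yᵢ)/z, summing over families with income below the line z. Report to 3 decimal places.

0.103

Incomes under z: €18,500, €19,000, €22,500 (q = 3 of N = 9).
Shortfall ratios: (29000−18500)/29000 = 0.3621; (29000−19000)/29000 = 0.3448; (29000−22500)/29000 = 0.2241.
Sum of shortfalls = 0.931034; P₁ averages over all N: 0.931034 / 9 = 0.103.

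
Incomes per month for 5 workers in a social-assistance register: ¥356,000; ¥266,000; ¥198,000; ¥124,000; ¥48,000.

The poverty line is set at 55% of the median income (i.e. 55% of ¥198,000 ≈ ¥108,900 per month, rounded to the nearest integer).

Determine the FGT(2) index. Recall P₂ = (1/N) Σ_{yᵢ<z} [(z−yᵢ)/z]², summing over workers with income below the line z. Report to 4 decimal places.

Below z: ¥48,000 (q = 1 of N = 5).
Relative gaps: (108900−48000)/108900 = 0.5592.
Squared: 0.3127.
Sum = 0.312737; P₂ = 0.312737 / 5 = 0.0625.

0.0625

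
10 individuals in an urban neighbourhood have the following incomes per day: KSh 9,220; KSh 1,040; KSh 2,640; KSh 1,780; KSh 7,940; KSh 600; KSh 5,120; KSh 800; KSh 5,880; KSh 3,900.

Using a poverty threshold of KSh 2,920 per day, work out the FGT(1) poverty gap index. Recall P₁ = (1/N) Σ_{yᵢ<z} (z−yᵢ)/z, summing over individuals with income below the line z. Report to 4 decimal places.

0.2651

Below z: KSh 600, KSh 800, KSh 1,040, KSh 1,780, KSh 2,640 (q = 5 of N = 10).
Relative gaps: (2920−600)/2920 = 0.7945; (2920−800)/2920 = 0.7260; (2920−1040)/2920 = 0.6438; (2920−1780)/2920 = 0.3904; (2920−2640)/2920 = 0.0959.
Sum of shortfalls = 2.650685; P₁ averages over all N: 2.650685 / 10 = 0.2651.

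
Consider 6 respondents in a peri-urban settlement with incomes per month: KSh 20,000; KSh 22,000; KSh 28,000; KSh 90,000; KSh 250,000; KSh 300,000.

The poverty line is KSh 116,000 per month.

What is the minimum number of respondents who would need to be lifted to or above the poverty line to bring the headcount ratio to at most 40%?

2

4 of the 6 respondents are poor, so H = 4/6 = 0.667.
A headcount ratio of at most 40% allows at most ⌊0.40 × 6⌋ = 2 poor respondents.
So at least 4 − 2 = 2 must be lifted.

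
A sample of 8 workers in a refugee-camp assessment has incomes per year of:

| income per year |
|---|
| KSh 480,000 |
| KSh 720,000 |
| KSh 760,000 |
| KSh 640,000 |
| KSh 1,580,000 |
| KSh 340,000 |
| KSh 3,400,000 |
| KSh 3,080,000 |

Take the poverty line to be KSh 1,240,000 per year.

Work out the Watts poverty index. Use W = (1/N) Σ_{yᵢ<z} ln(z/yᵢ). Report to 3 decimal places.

Poor units: KSh 340,000, KSh 480,000, KSh 640,000, KSh 720,000, KSh 760,000 (q = 5 of N = 8).
ln(z/y) terms: ln(1240000/340000) = 1.2939; ln(1240000/480000) = 0.9491; ln(1240000/640000) = 0.6614; ln(1240000/720000) = 0.5436; ln(1240000/760000) = 0.4895.
W = 3.937564 / 8 = 0.492.

0.492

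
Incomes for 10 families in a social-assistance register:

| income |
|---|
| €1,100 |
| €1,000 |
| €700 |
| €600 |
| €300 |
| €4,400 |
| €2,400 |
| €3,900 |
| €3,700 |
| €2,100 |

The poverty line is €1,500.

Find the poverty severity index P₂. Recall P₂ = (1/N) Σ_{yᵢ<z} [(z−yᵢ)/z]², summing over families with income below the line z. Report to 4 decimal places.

0.1467

Below the line: €300, €600, €700, €1,000, €1,100 (q = 5 of N = 10).
Normalized shortfalls: (1500−300)/1500 = 0.8000; (1500−600)/1500 = 0.6000; (1500−700)/1500 = 0.5333; (1500−1000)/1500 = 0.3333; (1500−1100)/1500 = 0.2667.
Squared: 0.6400; 0.3600; 0.2844; 0.1111; 0.0711.
Sum = 1.466667; P₂ = 1.466667 / 10 = 0.1467.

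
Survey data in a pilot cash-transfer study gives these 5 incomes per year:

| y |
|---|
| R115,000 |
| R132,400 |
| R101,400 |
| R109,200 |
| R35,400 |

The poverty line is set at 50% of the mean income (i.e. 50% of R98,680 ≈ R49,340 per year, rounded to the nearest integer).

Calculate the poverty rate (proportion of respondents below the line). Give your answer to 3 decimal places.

1 of the 5 respondents have income below R49,340.
H = 1/5 = 0.200.

0.200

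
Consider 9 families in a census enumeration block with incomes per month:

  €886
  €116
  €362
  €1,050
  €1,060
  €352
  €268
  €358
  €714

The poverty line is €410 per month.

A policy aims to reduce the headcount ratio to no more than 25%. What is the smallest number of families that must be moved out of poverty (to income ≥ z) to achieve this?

Currently q = 5 of N = 9 are below the line (H = 0.556).
A headcount ratio of at most 25% allows at most ⌊0.25 × 9⌋ = 2 poor families.
So at least 5 − 2 = 3 must be lifted.

3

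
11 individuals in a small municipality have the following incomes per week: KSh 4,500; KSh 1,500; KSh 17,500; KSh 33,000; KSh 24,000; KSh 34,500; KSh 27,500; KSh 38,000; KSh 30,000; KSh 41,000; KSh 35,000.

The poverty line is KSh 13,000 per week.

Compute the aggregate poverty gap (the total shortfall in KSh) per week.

KSh 20,000

Incomes under z: KSh 1,500, KSh 4,500 (q = 2 of N = 11).
Individual gaps: 13000−1500 = 11500; 13000−4500 = 8500.
Aggregate gap = KSh 20,000.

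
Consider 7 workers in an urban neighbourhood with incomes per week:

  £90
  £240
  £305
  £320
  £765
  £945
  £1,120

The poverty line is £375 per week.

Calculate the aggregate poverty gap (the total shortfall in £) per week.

£545

Poor units: £90, £240, £305, £320 (q = 4 of N = 7).
Individual gaps: 375−90 = 285; 375−240 = 135; 375−305 = 70; 375−320 = 55.
Aggregate gap = £545.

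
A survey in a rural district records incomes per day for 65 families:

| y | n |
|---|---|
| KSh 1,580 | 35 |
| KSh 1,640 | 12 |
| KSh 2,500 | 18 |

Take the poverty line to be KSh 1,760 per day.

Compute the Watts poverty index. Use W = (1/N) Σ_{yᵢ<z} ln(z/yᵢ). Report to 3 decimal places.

Poor units: 35×KSh 1,580, 12×KSh 1,640 (q = 47 of N = 65).
Log gaps: ln(1760/1580) = 0.1079 (×35); ln(1760/1640) = 0.0706 (×12).
W = 4.623524 / 65 = 0.071.

0.071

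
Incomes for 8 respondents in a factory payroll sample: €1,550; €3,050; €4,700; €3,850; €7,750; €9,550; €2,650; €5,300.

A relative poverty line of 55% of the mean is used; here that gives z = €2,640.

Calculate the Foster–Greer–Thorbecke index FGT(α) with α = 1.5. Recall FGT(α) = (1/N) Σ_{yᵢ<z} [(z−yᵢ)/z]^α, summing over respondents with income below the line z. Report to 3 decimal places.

0.033

Incomes under z: €1,550 (q = 1 of N = 8).
Gap ratios (z−y)/z: (2640−1550)/2640 = 0.4129.
Raised to α = 1.5: 0.26530.
Sum = 0.265298; FGT(1.5) = 0.265298 / 8 = 0.033.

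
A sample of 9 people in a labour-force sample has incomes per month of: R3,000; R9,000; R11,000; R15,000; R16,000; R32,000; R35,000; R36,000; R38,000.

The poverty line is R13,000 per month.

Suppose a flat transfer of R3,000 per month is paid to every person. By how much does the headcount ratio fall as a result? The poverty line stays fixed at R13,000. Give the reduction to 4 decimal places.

0.1111

Before: below the line — R3,000, R9,000, R11,000; headcount ratio = 0.333333.
After the R3,000 transfer: below the line — R6,000, R12,000; headcount ratio = 0.222222.
Reduction = 0.333333 − 0.222222 = 0.1111.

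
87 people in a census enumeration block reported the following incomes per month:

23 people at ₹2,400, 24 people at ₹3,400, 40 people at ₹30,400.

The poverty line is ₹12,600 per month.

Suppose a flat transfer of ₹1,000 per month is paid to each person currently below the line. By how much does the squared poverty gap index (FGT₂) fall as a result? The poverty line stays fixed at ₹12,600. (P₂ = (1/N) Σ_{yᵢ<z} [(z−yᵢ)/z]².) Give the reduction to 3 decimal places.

0.063

Before: below the line — 23×₹2,400, 24×₹3,400; squared poverty gap index (FGT₂) = 0.32032.
After the ₹1,000 transfer: below the line — 23×₹3,400, 24×₹4,400; squared poverty gap index (FGT₂) = 0.25778.
Reduction = 0.32032 − 0.25778 = 0.063.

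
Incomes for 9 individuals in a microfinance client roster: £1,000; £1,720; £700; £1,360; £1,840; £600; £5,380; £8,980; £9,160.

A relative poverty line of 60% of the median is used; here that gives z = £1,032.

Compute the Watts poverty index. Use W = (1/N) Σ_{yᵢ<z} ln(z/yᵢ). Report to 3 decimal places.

0.107

Below z: £600, £700, £1,000 (q = 3 of N = 9).
Log gaps: ln(1032/600) = 0.5423; ln(1032/700) = 0.3882; ln(1032/1000) = 0.0315.
W = 0.961997 / 9 = 0.107.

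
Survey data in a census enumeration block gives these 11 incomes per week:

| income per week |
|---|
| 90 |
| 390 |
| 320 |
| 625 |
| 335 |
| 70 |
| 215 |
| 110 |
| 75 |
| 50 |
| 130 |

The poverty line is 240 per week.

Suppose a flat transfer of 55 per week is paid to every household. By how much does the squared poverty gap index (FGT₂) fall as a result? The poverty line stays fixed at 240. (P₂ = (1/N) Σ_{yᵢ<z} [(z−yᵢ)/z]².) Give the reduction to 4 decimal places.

0.1312

Before: below the line — 50, 70, 75, 90, 110, 130, 215; squared poverty gap index (FGT₂) = 0.227825.
After the 55 transfer: below the line — 105, 125, 130, 145, 165, 185; squared poverty gap index (FGT₂) = 0.096630.
Reduction = 0.227825 − 0.096630 = 0.1312.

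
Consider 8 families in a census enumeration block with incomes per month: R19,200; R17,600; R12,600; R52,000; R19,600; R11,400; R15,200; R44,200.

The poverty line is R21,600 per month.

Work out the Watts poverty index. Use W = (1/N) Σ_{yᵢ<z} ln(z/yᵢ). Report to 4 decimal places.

Below the line: R11,400, R12,600, R15,200, R17,600, R19,200, R19,600 (q = 6 of N = 8).
Log gaps: ln(21600/11400) = 0.6391; ln(21600/12600) = 0.5390; ln(21600/15200) = 0.3514; ln(21600/17600) = 0.2048; ln(21600/19200) = 0.1178; ln(21600/19600) = 0.0972.
W = 1.949216 / 8 = 0.2437.

0.2437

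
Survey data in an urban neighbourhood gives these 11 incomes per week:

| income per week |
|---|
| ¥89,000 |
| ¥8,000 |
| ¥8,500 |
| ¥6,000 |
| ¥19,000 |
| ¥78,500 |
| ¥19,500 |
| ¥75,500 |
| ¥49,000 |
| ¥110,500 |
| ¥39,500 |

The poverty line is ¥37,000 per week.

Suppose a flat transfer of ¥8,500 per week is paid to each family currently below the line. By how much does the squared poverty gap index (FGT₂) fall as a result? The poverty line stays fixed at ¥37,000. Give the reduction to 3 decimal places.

0.116

Before: below the line — ¥6,000, ¥8,000, ¥8,500, ¥19,000, ¥19,500; squared poverty gap index (FGT₂) = 0.21545.
After the ¥8,500 transfer: below the line — ¥14,500, ¥16,500, ¥17,000, ¥27,500, ¥28,000; squared poverty gap index (FGT₂) = 0.09946.
Reduction = 0.21545 − 0.09946 = 0.116.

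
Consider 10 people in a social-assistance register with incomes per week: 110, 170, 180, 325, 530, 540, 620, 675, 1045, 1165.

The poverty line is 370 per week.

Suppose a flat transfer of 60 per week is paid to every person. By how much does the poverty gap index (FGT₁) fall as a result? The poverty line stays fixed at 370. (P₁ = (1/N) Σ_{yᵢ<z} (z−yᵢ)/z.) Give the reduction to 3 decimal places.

0.061

Before: below the line — 110, 170, 180, 325; poverty gap index (FGT₁) = 0.18784.
After the 60 transfer: below the line — 170, 230, 240; poverty gap index (FGT₁) = 0.12703.
Reduction = 0.18784 − 0.12703 = 0.061.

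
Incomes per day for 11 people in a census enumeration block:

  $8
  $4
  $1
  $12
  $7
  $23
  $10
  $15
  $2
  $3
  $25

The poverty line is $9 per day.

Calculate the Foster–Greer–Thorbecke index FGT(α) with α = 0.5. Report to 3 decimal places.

0.381

Poor units: $1, $2, $3, $4, $7, $8 (q = 6 of N = 11).
Gap ratios (z−y)/z: (9−1)/9 = 0.8889; (9−2)/9 = 0.7778; (9−3)/9 = 0.6667; (9−4)/9 = 0.5556; (9−7)/9 = 0.2222; (9−8)/9 = 0.1111.
Raised to α = 0.5: 0.94281; 0.88192; 0.81650; 0.74536; 0.47140; 0.33333.
Sum = 4.191317; FGT(0.5) = 4.191317 / 11 = 0.381.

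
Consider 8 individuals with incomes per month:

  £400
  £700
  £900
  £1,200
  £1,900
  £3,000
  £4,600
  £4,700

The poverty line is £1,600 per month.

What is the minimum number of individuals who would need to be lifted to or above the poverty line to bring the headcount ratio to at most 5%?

Currently q = 4 of N = 8 are below the line (H = 0.500).
A headcount ratio of at most 5% allows at most ⌊0.05 × 8⌋ = 0 poor individuals.
So at least 4 − 0 = 4 must be lifted.

4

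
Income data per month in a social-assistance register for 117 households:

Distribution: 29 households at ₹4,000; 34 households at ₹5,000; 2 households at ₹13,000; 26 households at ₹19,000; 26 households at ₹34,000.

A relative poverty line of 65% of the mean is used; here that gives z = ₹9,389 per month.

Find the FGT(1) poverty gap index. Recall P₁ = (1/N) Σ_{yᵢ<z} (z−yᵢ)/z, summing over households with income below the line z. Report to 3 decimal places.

Below z: 29×₹4,000, 34×₹5,000 (q = 63 of N = 117).
Relative gaps: (9389−4000)/9389 = 0.5740 (×29); (9389−5000)/9389 = 0.4675 (×34).
Σ = 32.538822. Dividing by the full population N = 117 gives P₁ = 0.278.

0.278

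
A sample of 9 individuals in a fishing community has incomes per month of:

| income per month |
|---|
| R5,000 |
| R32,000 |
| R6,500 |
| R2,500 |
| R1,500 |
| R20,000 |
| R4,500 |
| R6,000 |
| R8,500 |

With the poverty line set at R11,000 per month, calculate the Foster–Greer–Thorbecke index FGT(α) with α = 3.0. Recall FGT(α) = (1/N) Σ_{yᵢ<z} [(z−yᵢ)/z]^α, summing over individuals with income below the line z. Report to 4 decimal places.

Below z: R1,500, R2,500, R4,500, R5,000, R6,000, R6,500, R8,500 (q = 7 of N = 9).
Shortfall ratios: (11000−1500)/11000 = 0.8636; (11000−2500)/11000 = 0.7727; (11000−4500)/11000 = 0.5909; (11000−5000)/11000 = 0.5455; (11000−6000)/11000 = 0.4545; (11000−6500)/11000 = 0.4091; (11000−8500)/11000 = 0.2273.
Raised to α = 3.0: 0.64416; 0.46140; 0.20633; 0.16228; 0.09391; 0.06846; 0.01174.
Sum = 1.648291; FGT(3.0) = 1.648291 / 9 = 0.1831.

0.1831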